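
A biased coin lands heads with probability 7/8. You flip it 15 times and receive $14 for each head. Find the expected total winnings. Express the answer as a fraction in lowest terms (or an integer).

E[#heads] = 15·7/8 = 105/8 (linearity over flips).
E[winnings] = 14·105/8 = 735/4.

735/4 dollars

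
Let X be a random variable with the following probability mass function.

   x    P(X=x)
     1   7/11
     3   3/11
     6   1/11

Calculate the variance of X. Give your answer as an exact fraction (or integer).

26/11

E[X] = (7/11)·1 + (3/11)·3 + (1/11)·6 = 2
E[X²] = (7/11)·1 + (3/11)·9 + (1/11)·36 = 70/11
Var(X) = 70/11 − (2)² = 26/11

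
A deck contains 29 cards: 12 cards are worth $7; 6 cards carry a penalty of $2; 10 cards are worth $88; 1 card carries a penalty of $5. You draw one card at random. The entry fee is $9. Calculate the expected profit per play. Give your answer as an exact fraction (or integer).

E[payout] = (12/29)·7 + (6/29)·(-2) + (10/29)·88 + (1/29)·(-5) = 947/29
Expected profit = 947/29 − 9 = 686/29

686/29 dollars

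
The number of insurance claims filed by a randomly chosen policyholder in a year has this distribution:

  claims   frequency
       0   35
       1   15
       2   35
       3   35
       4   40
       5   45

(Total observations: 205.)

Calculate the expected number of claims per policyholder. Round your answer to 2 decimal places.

2.80

Total = 205, so P(claims=0) = 35/205, etc.
E[X] = (7/41)·0 + (3/41)·1 + (7/41)·2 + (7/41)·3 + (8/41)·4 + (9/41)·5
     = 115/41 ≈ 2.80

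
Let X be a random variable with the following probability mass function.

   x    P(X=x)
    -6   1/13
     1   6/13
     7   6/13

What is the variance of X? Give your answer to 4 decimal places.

E[X] = (1/13)·(-6) + (6/13)·1 + (6/13)·7 = 42/13
E[X²] = (1/13)·36 + (6/13)·1 + (6/13)·49 = 336/13
Var(X) = 336/13 − (42/13)² = 2604/169 ≈ 15.4083

15.4083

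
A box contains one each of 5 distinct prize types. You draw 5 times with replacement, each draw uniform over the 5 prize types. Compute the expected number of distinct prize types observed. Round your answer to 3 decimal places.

Let Xⱼ=1 if type j appears at least once. P(Xⱼ=1) = 1 − ((5−1)/5)^5 = 2101/3125.
E[#distinct] = 5·2101/3125 = 2101/625.
≈ 3.362

3.362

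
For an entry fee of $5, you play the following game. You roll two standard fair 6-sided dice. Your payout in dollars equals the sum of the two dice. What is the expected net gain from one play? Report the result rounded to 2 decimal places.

Distribution of the sum of the two dice: 2 w.p. 1/36, 3 w.p. 1/18, 4 w.p. 1/12, 5 w.p. 1/9, 6 w.p. 5/36, 7 w.p. 1/6, …
E[payout] = (1/36)·2 + (1/18)·3 + (1/12)·4 + (1/9)·5 + (5/36)·6 + (1/6)·7 + (5/36)·8 + (1/9)·9 + (1/12)·10 + (1/18)·11 + (1/36)·12 = 7
Expected profit = 7 − 5 = 2 ≈ $2.00

$2.00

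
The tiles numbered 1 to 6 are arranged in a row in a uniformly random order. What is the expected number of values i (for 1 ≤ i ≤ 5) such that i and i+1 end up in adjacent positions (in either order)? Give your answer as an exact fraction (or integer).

5/3

For each i ∈ {1,…,5}, let Xᵢ = 1 if i and i+1 are adjacent. P(Xᵢ=1) = 2·(6−1)!/6! = 2/6.
By linearity, E[ΣXᵢ] = (5)·(2/6) = 5/3.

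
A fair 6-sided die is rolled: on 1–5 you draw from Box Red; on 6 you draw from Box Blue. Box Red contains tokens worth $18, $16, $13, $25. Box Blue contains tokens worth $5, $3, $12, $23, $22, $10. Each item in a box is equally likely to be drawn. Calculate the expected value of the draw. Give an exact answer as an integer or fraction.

E[X | Box Red] = (18 + 16 + 13 + 25)/4 = 18
E[X | Box Blue] = (5 + 3 + 12 + 23 + 22 + 10)/6 = 25/2
E[X] = (5/6)·18 + (1/6)·25/2 = 205/12

205/12 dollars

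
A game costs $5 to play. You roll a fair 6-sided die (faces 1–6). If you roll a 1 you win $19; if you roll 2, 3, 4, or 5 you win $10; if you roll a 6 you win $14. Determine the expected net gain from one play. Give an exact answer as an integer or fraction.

43/6 dollars

E[payout] = (2/3)·10 + (1/6)·14 + (1/6)·19 = 73/6
Expected profit = 73/6 − 5 = 43/6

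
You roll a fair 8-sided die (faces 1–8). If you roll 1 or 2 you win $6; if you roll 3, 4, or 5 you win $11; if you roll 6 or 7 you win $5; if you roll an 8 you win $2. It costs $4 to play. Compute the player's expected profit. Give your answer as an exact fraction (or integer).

E[payout] = (1/8)·2 + (1/4)·5 + (1/4)·6 + (3/8)·11 = 57/8
Expected profit = 57/8 − 4 = 25/8

25/8 dollars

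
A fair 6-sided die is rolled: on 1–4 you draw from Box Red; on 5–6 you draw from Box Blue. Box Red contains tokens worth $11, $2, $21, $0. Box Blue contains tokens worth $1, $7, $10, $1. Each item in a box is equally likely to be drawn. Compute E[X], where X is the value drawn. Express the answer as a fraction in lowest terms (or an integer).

E[X | Box Red] = (11 + 2 + 21 + 0)/4 = 17/2
E[X | Box Blue] = (1 + 7 + 10 + 1)/4 = 19/4
E[X] = (2/3)·17/2 + (1/3)·19/4 = 29/4

29/4 dollars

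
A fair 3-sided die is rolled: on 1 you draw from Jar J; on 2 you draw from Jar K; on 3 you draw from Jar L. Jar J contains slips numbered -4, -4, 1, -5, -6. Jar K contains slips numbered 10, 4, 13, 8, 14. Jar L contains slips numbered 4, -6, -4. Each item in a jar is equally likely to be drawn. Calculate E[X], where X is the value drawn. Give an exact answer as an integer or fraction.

E[X | Jar J] = (-4 − 4 + 1 − 5 − 6)/5 = -18/5
E[X | Jar K] = (10 + 4 + 13 + 8 + 14)/5 = 49/5
E[X | Jar L] = (4 − 6 − 4)/3 = -2
E[X] = (1/3)·(-18/5) + (1/3)·49/5 + (1/3)·(-2) = 7/5

7/5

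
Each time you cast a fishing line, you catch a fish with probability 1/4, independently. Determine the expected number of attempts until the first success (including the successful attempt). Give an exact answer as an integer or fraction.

4

For a geometric distribution, E[trials] = 1/p = 1/(1/4) = 4.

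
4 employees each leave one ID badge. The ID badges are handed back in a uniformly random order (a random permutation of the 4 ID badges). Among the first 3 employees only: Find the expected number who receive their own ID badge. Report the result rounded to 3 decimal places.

0.750

Let Xᵢ = 1 if person i gets their own ID badge. For each i, P(Xᵢ=1) = 1/4.
By linearity of expectation, E[X₁+…+X_3] = 3·(1/4) = 3/4.
≈ 0.750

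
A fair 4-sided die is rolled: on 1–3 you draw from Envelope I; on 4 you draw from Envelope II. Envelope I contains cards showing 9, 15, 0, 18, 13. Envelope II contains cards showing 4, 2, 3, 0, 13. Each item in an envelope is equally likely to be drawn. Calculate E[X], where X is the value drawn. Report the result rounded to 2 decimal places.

9.35

E[X | Envelope I] = (9 + 15 + 0 + 18 + 13)/5 = 11
E[X | Envelope II] = (4 + 2 + 3 + 0 + 13)/5 = 22/5
E[X] = (3/4)·11 + (1/4)·22/5 = 187/20 ≈ 9.35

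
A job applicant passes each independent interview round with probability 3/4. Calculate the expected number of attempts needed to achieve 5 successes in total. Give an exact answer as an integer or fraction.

20/3

By linearity (sum of 5 independent geometric waits), E[trials] = 5/p = 5/(3/4) = 20/3.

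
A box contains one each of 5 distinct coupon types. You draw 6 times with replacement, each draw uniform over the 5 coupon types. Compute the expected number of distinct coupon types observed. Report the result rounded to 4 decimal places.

3.6893

Let Xⱼ=1 if type j appears at least once. P(Xⱼ=1) = 1 − ((5−1)/5)^6 = 11529/15625.
E[#distinct] = 5·11529/15625 = 11529/3125.
≈ 3.6893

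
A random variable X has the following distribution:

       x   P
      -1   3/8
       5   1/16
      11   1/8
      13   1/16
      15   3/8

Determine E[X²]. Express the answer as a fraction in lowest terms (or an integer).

E[X²] = (3/8)·1 + (1/16)·25 + (1/8)·121 + (1/16)·169 + (3/8)·225
     = 112

112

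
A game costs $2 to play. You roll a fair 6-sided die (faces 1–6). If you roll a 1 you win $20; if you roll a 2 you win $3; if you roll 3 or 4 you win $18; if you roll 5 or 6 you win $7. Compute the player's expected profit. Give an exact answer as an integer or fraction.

E[payout] = (1/6)·3 + (1/3)·7 + (1/3)·18 + (1/6)·20 = 73/6
Expected profit = 73/6 − 2 = 61/6

61/6 dollars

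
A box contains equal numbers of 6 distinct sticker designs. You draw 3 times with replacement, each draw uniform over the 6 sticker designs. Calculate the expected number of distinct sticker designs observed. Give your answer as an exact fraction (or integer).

Let Xⱼ=1 if type j appears at least once. P(Xⱼ=1) = 1 − ((6−1)/6)^3 = 91/216.
E[#distinct] = 6·91/216 = 91/36.

91/36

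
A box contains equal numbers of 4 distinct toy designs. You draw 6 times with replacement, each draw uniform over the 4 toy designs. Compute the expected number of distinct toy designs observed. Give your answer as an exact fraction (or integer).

3367/1024

Let Xⱼ=1 if type j appears at least once. P(Xⱼ=1) = 1 − ((4−1)/4)^6 = 3367/4096.
E[#distinct] = 4·3367/4096 = 3367/1024.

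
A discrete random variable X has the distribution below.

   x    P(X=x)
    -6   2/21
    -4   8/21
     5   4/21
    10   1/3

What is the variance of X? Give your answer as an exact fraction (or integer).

18884/441

E[X] = (2/21)·(-6) + (8/21)·(-4) + (4/21)·5 + (1/3)·10 = 46/21
E[X²] = (2/21)·36 + (8/21)·16 + (4/21)·25 + (1/3)·100 = 1000/21
Var(X) = 1000/21 − (46/21)² = 18884/441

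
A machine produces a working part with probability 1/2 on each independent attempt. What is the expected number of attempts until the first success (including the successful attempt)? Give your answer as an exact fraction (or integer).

For a geometric distribution, E[trials] = 1/p = 1/(1/2) = 2.

2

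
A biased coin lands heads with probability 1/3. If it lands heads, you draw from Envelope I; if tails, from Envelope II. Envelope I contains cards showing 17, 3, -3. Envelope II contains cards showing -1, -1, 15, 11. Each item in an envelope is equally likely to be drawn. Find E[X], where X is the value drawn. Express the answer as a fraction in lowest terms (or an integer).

E[X | Envelope I] = (17 + 3 − 3)/3 = 17/3
E[X | Envelope II] = (-1 − 1 + 15 + 11)/4 = 6
E[X] = (1/3)·17/3 + (2/3)·6 = 53/9

53/9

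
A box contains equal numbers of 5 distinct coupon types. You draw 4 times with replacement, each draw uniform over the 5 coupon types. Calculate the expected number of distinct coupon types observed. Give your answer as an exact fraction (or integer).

369/125

Let Xⱼ=1 if type j appears at least once. P(Xⱼ=1) = 1 − ((5−1)/5)^4 = 369/625.
E[#distinct] = 5·369/625 = 369/125.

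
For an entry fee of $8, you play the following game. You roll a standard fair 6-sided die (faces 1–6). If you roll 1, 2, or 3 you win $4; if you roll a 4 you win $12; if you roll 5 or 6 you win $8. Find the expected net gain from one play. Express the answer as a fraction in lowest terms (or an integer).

-4/3 dollars

E[payout] = (1/2)·4 + (1/3)·8 + (1/6)·12 = 20/3
Expected profit = 20/3 − 8 = -4/3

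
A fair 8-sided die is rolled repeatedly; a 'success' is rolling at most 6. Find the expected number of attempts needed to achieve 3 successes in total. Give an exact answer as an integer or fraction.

4

By linearity (sum of 3 independent geometric waits), E[trials] = 3/p = 3/(3/4) = 4.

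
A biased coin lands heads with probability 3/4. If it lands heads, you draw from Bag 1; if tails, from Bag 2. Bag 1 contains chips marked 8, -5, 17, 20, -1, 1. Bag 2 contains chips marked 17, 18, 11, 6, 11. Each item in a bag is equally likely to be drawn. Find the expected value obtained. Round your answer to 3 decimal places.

E[X | Bag 1] = (8 − 5 + 17 + 20 − 1 + 1)/6 = 20/3
E[X | Bag 2] = (17 + 18 + 11 + 6 + 11)/5 = 63/5
E[X] = (3/4)·20/3 + (1/4)·63/5 = 163/20 ≈ 8.150

8.150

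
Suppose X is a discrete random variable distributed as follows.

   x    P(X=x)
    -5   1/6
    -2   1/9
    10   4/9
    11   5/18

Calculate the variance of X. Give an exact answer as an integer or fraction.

E[X] = (1/6)·(-5) + (1/9)·(-2) + (4/9)·10 + (5/18)·11 = 58/9
E[X²] = (1/6)·25 + (1/9)·4 + (4/9)·100 + (5/18)·121 = 248/3
Var(X) = 248/3 − (58/9)² = 3332/81

3332/81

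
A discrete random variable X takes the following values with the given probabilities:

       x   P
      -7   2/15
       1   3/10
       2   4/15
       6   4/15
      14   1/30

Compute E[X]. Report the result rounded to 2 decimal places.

1.97

E[X] = (2/15)·(-7) + (3/10)·1 + (4/15)·2 + (4/15)·6 + (1/30)·14
     = 59/30 ≈ 1.97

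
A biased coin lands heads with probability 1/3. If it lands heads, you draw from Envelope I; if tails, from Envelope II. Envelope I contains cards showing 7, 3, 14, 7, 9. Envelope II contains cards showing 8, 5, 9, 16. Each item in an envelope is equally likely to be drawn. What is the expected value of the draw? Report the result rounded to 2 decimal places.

E[X | Envelope I] = (7 + 3 + 14 + 7 + 9)/5 = 8
E[X | Envelope II] = (8 + 5 + 9 + 16)/4 = 19/2
E[X] = (1/3)·8 + (2/3)·19/2 = 9 ≈ 9.00

9.00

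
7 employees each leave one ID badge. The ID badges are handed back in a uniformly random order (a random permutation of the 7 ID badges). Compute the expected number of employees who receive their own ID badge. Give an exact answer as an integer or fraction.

Let Xᵢ = 1 if person i gets their own ID badge. For each i, P(Xᵢ=1) = 1/7.
By linearity of expectation, E[X₁+…+X_7] = 7·(1/7) = 1.

1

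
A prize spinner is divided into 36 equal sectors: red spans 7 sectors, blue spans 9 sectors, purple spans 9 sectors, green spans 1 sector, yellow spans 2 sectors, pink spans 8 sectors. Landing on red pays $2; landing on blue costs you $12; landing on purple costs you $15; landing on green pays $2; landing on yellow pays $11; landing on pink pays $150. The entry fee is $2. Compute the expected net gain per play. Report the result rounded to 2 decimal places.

E[payout] = (7/36)·2 + (9/36)·(-12) + (9/36)·(-15) + (1/36)·2 + (2/36)·11 + (8/36)·150 = 995/36
Expected profit = 995/36 − 2 = 923/36 ≈ $25.64

$25.64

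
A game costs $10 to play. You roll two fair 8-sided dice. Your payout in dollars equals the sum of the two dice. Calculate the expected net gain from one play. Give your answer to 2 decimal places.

Distribution of the sum of the two dice: 2 w.p. 1/64, 3 w.p. 1/32, 4 w.p. 3/64, 5 w.p. 1/16, 6 w.p. 5/64, 7 w.p. 3/32, …
E[payout] = (1/64)·2 + (1/32)·3 + (3/64)·4 + (1/16)·5 + (5/64)·6 + (3/32)·7 + (7/64)·8 + (1/8)·9 + (7/64)·10 + (3/32)·11 + (5/64)·12 + (1/16)·13 + (3/64)·14 + (1/32)·15 + (1/64)·16 = 9
Expected profit = 9 − 10 = -1 ≈ -$1.00

-$1.00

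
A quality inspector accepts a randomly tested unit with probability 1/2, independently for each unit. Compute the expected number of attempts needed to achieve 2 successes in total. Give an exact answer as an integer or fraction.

By linearity (sum of 2 independent geometric waits), E[trials] = 2/p = 2/(1/2) = 4.

4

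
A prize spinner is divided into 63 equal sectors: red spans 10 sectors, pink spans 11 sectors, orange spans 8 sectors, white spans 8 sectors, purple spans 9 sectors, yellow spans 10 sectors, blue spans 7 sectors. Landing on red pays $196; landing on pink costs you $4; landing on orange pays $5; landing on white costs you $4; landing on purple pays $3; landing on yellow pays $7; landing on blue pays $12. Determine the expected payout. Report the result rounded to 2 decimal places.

$33.41

E[payout] = (10/63)·196 + (11/63)·(-4) + (8/63)·5 + (8/63)·(-4) + (9/63)·3 + (10/63)·7 + (7/63)·12 = 2105/63
≈ $33.41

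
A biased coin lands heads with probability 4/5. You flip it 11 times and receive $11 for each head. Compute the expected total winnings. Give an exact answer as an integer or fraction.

E[#heads] = 11·4/5 = 44/5 (linearity over flips).
E[winnings] = 11·44/5 = 484/5.

484/5 dollars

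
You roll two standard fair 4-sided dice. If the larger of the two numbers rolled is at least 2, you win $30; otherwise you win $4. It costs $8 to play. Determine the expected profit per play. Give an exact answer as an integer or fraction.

163/8 dollars

E[payout] = (1/16)·4 + (15/16)·30 = 227/8
Expected profit = 227/8 − 8 = 163/8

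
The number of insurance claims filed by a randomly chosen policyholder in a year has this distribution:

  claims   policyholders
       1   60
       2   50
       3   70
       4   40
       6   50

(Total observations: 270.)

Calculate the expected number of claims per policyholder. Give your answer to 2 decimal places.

Total = 270, so P(claims=1) = 60/270, etc.
E[X] = (2/9)·1 + (5/27)·2 + (7/27)·3 + (4/27)·4 + (5/27)·6
     = 83/27 ≈ 3.07

3.07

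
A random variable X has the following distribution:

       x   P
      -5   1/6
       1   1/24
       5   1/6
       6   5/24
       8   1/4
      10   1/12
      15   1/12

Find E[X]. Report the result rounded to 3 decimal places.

5.375

E[X] = (1/6)·(-5) + (1/24)·1 + (1/6)·5 + (5/24)·6 + (1/4)·8 + (1/12)·10 + (1/12)·15
     = 43/8 ≈ 5.375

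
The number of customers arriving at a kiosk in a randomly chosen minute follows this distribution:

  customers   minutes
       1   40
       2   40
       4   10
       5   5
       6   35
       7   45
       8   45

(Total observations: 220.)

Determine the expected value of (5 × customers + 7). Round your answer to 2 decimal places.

31.32

Total = 220, so P(customers=1) = 40/220, etc.
E[5x+7] = (2/11)·12 + (2/11)·17 + (1/22)·27 + (1/44)·32 + (7/44)·37 + (9/44)·42 + (9/44)·47
     = 689/22 ≈ 31.32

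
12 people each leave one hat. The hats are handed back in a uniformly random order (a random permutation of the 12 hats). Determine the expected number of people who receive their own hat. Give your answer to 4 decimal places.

1.0000

Let Xᵢ = 1 if person i gets their own hat. For each i, P(Xᵢ=1) = 1/12.
By linearity of expectation, E[X₁+…+X_12] = 12·(1/12) = 1.
≈ 1.0000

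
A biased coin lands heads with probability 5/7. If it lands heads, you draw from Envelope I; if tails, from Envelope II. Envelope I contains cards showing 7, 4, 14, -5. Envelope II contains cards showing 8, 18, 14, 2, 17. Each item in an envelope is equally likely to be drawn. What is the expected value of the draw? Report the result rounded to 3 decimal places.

E[X | Envelope I] = (7 + 4 + 14 − 5)/4 = 5
E[X | Envelope II] = (8 + 18 + 14 + 2 + 17)/5 = 59/5
E[X] = (5/7)·5 + (2/7)·59/5 = 243/35 ≈ 6.943

6.943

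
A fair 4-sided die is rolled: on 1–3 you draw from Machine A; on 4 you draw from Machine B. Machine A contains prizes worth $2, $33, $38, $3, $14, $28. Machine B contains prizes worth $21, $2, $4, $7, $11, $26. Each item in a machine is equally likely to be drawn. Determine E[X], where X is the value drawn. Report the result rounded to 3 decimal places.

E[X | Machine A] = (2 + 33 + 38 + 3 + 14 + 28)/6 = 59/3
E[X | Machine B] = (21 + 2 + 4 + 7 + 11 + 26)/6 = 71/6
E[X] = (3/4)·59/3 + (1/4)·71/6 = 425/24 ≈ 17.708

$17.708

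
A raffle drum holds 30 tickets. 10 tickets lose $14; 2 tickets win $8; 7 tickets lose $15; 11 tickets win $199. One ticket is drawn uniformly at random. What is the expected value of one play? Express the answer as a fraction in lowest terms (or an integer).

196/3 dollars

E[payout] = (10/30)·(-14) + (2/30)·8 + (7/30)·(-15) + (11/30)·199 = 196/3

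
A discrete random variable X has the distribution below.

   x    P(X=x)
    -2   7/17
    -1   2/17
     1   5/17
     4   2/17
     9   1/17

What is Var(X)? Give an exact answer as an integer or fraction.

2480/289

E[X] = (7/17)·(-2) + (2/17)·(-1) + (5/17)·1 + (2/17)·4 + (1/17)·9 = 6/17
E[X²] = (7/17)·4 + (2/17)·1 + (5/17)·1 + (2/17)·16 + (1/17)·81 = 148/17
Var(X) = 148/17 − (6/17)² = 2480/289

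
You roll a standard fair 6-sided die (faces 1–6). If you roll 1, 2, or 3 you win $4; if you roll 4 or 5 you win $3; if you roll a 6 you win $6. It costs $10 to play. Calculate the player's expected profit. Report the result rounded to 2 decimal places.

E[payout] = (1/3)·3 + (1/2)·4 + (1/6)·6 = 4
Expected profit = 4 − 10 = -6 ≈ -$6.00

-$6.00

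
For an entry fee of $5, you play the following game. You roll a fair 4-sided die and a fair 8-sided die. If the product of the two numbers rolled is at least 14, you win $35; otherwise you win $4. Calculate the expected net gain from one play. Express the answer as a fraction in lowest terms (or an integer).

309/32 dollars

E[payout] = (21/32)·4 + (11/32)·35 = 469/32
Expected profit = 469/32 − 5 = 309/32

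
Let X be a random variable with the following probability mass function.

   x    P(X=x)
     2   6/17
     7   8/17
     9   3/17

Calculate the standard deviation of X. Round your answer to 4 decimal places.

2.7452

E[X] = 95/17, E[X²] = 659/17
Var(X) = E[X²] − (E[X])² = 659/17 − 9025/289 = 2178/289
SD(X) = √(2178/289) ≈ 2.7452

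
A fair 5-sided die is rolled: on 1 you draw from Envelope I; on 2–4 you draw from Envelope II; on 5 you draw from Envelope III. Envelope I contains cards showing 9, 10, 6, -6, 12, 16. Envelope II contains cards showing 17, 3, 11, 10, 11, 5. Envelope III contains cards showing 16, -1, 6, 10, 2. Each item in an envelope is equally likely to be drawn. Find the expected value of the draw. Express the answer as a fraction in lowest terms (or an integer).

644/75

E[X | Envelope I] = (9 + 10 + 6 − 6 + 12 + 16)/6 = 47/6
E[X | Envelope II] = (17 + 3 + 11 + 10 + 11 + 5)/6 = 19/2
E[X | Envelope III] = (16 − 1 + 6 + 10 + 2)/5 = 33/5
E[X] = (1/5)·47/6 + (3/5)·19/2 + (1/5)·33/5 = 644/75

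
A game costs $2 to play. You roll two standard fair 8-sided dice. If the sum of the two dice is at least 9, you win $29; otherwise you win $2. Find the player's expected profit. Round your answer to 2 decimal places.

$15.19

E[payout] = (7/16)·2 + (9/16)·29 = 275/16
Expected profit = 275/16 − 2 = 243/16 ≈ $15.19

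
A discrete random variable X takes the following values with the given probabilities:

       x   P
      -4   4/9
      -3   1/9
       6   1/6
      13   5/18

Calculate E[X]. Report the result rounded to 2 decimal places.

2.50

E[X] = (4/9)·(-4) + (1/9)·(-3) + (1/6)·6 + (5/18)·13
     = 5/2 ≈ 2.50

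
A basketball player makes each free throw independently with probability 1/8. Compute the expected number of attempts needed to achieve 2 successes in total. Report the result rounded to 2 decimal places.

16.00

By linearity (sum of 2 independent geometric waits), E[trials] = 2/p = 2/(1/8) = 16.
≈ 16.00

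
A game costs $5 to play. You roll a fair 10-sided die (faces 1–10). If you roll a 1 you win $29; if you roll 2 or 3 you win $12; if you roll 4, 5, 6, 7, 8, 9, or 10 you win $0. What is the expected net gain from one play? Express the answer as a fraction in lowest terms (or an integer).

3/10 dollars

E[payout] = (7/10)·0 + (1/5)·12 + (1/10)·29 = 53/10
Expected profit = 53/10 − 5 = 3/10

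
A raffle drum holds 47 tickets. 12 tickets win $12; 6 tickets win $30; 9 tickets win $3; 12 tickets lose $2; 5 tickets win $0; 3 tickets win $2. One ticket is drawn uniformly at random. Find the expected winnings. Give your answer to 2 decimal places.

$7.09

E[payout] = (12/47)·12 + (6/47)·30 + (9/47)·3 + (12/47)·(-2) + (5/47)·0 + (3/47)·2 = 333/47
≈ $7.09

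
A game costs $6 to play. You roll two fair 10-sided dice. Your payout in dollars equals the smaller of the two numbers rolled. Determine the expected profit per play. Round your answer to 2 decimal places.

-$2.15

Distribution of the smaller of the two numbers rolled: 1 w.p. 19/100, 2 w.p. 17/100, 3 w.p. 3/20, 4 w.p. 13/100, 5 w.p. 11/100, 6 w.p. 9/100, …
E[payout] = (19/100)·1 + (17/100)·2 + (3/20)·3 + (13/100)·4 + (11/100)·5 + (9/100)·6 + (7/100)·7 + (1/20)·8 + (3/100)·9 + (1/100)·10 = 77/20
Expected profit = 77/20 − 6 = -43/20 ≈ -$2.15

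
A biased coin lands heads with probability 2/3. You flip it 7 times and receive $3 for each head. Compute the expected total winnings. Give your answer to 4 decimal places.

$14.0000

E[#heads] = 7·2/3 = 14/3 (linearity over flips).
E[winnings] = 3·14/3 = 14.
≈ 14.0000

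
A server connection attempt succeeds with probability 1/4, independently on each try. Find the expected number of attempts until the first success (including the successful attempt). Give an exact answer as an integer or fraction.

For a geometric distribution, E[trials] = 1/p = 1/(1/4) = 4.

4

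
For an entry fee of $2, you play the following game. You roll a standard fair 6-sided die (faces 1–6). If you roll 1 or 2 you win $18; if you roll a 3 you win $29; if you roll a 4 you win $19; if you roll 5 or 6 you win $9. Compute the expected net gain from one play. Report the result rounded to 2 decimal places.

$15.00

E[payout] = (1/3)·9 + (1/3)·18 + (1/6)·19 + (1/6)·29 = 17
Expected profit = 17 − 2 = 15 ≈ $15.00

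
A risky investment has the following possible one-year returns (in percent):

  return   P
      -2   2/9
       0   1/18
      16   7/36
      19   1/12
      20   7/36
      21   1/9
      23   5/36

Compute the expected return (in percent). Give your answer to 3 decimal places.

E[X] = (2/9)·(-2) + (1/18)·0 + (7/36)·16 + (1/12)·19 + (7/36)·20 + (1/9)·21 + (5/36)·23
     = 41/3 ≈ 13.667

13.667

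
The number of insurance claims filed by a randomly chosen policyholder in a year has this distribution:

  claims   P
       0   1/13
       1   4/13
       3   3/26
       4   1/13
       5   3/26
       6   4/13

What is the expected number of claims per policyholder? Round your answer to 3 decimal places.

3.385

E[X] = (1/13)·0 + (4/13)·1 + (3/26)·3 + (1/13)·4 + (3/26)·5 + (4/13)·6
     = 44/13 ≈ 3.385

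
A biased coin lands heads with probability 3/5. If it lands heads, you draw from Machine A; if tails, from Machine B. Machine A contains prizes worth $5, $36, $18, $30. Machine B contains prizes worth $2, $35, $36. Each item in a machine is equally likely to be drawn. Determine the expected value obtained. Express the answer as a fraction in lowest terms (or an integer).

E[X | Machine A] = (5 + 36 + 18 + 30)/4 = 89/4
E[X | Machine B] = (2 + 35 + 36)/3 = 73/3
E[X] = (3/5)·89/4 + (2/5)·73/3 = 277/12

277/12 dollars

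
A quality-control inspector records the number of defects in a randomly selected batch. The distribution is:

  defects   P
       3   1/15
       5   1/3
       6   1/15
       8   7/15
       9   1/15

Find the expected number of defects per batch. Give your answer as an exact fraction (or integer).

33/5

E[X] = (1/15)·3 + (1/3)·5 + (1/15)·6 + (7/15)·8 + (1/15)·9
     = 33/5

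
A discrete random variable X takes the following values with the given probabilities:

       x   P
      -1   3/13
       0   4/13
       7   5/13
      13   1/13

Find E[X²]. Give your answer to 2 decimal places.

E[X²] = (3/13)·1 + (4/13)·0 + (5/13)·49 + (1/13)·169
     = 417/13 ≈ 32.08

32.08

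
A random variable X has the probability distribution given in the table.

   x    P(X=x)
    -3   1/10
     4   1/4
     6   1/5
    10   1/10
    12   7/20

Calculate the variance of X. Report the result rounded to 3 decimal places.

22.090

E[X] = (1/10)·(-3) + (1/4)·4 + (1/5)·6 + (1/10)·10 + (7/20)·12 = 71/10
E[X²] = (1/10)·9 + (1/4)·16 + (1/5)·36 + (1/10)·100 + (7/20)·144 = 145/2
Var(X) = 145/2 − (71/10)² = 2209/100 ≈ 22.090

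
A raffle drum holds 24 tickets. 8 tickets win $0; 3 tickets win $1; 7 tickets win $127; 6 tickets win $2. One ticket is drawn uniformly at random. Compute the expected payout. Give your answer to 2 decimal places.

E[payout] = (8/24)·0 + (3/24)·1 + (7/24)·127 + (6/24)·2 = 113/3
≈ $37.67

$37.67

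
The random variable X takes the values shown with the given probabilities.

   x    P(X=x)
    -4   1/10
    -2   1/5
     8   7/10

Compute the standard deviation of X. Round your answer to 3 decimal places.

4.915

E[X] = 24/5, E[X²] = 236/5
Var(X) = E[X²] − (E[X])² = 236/5 − 576/25 = 604/25
SD(X) = √(604/25) ≈ 4.915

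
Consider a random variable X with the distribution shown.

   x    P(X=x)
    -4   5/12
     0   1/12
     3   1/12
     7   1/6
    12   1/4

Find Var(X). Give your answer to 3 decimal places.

E[X] = (5/12)·(-4) + (1/12)·0 + (1/12)·3 + (1/6)·7 + (1/4)·12 = 11/4
E[X²] = (5/12)·16 + (1/12)·0 + (1/12)·9 + (1/6)·49 + (1/4)·144 = 619/12
Var(X) = 619/12 − (11/4)² = 2113/48 ≈ 44.021

44.021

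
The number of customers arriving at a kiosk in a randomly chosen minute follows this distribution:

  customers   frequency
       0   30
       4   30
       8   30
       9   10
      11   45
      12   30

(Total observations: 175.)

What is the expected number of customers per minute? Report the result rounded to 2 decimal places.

7.46

Total = 175, so P(customers=0) = 30/175, etc.
E[X] = (6/35)·0 + (6/35)·4 + (6/35)·8 + (2/35)·9 + (9/35)·11 + (6/35)·12
     = 261/35 ≈ 7.46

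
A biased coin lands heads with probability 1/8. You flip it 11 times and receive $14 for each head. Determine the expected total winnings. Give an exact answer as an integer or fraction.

77/4 dollars

E[#heads] = 11·1/8 = 11/8 (linearity over flips).
E[winnings] = 14·11/8 = 77/4.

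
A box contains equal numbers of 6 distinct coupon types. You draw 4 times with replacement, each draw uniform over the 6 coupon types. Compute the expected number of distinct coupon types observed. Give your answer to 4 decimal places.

3.1065

Let Xⱼ=1 if type j appears at least once. P(Xⱼ=1) = 1 − ((6−1)/6)^4 = 671/1296.
E[#distinct] = 6·671/1296 = 671/216.
≈ 3.1065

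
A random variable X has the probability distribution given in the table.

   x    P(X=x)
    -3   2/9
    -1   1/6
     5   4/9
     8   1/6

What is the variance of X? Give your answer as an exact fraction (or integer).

5357/324

E[X] = (2/9)·(-3) + (1/6)·(-1) + (4/9)·5 + (1/6)·8 = 49/18
E[X²] = (2/9)·9 + (1/6)·1 + (4/9)·25 + (1/6)·64 = 431/18
Var(X) = 431/18 − (49/18)² = 5357/324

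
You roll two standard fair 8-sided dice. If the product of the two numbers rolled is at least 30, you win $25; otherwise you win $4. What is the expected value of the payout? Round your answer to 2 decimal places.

$9.58

E[payout] = (47/64)·4 + (17/64)·25 = 613/64
≈ $9.58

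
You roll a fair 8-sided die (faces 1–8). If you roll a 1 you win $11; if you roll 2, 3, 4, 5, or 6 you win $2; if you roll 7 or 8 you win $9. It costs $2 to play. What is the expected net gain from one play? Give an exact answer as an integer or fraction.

E[payout] = (5/8)·2 + (1/4)·9 + (1/8)·11 = 39/8
Expected profit = 39/8 − 2 = 23/8

23/8 dollars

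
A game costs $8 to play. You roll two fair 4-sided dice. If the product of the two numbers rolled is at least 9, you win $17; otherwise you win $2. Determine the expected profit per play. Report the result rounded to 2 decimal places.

-$2.25

E[payout] = (3/4)·2 + (1/4)·17 = 23/4
Expected profit = 23/4 − 8 = -9/4 ≈ -$2.25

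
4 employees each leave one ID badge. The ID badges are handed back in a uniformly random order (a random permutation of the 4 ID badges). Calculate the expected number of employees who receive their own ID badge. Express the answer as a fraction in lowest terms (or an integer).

1

Let Xᵢ = 1 if person i gets their own ID badge. For each i, P(Xᵢ=1) = 1/4.
By linearity of expectation, E[X₁+…+X_4] = 4·(1/4) = 1.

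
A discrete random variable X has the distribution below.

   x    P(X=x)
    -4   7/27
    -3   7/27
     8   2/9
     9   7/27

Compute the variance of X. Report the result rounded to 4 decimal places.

36.4307

E[X] = (7/27)·(-4) + (7/27)·(-3) + (2/9)·8 + (7/27)·9 = 62/27
E[X²] = (7/27)·16 + (7/27)·9 + (2/9)·64 + (7/27)·81 = 1126/27
Var(X) = 1126/27 − (62/27)² = 26558/729 ≈ 36.4307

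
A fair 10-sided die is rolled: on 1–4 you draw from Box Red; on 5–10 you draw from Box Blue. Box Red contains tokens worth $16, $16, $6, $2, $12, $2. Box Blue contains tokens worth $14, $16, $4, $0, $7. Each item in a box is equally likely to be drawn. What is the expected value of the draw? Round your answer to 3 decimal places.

$8.520

E[X | Box Red] = (16 + 16 + 6 + 2 + 12 + 2)/6 = 9
E[X | Box Blue] = (14 + 16 + 4 + 0 + 7)/5 = 41/5
E[X] = (2/5)·9 + (3/5)·41/5 = 213/25 ≈ 8.520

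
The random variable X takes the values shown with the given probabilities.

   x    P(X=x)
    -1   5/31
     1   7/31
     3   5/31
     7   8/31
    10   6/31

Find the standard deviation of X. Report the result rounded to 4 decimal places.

3.9283

E[X] = 133/31, E[X²] = 1049/31
Var(X) = E[X²] − (E[X])² = 1049/31 − 17689/961 = 14830/961
SD(X) = √(14830/961) ≈ 3.9283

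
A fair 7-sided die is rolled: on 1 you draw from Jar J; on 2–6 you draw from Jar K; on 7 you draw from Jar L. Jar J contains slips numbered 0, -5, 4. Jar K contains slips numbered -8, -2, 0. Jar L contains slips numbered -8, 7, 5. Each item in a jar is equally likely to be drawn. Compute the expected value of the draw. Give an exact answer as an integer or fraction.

E[X | Jar J] = (0 − 5 + 4)/3 = -1/3
E[X | Jar K] = (-8 − 2 + 0)/3 = -10/3
E[X | Jar L] = (-8 + 7 + 5)/3 = 4/3
E[X] = (1/7)·(-1/3) + (5/7)·(-10/3) + (1/7)·4/3 = -47/21

-47/21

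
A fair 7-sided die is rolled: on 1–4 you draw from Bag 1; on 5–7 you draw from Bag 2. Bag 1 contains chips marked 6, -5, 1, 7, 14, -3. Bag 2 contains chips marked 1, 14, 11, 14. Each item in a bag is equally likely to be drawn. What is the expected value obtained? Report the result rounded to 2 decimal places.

E[X | Bag 1] = (6 − 5 + 1 + 7 + 14 − 3)/6 = 10/3
E[X | Bag 2] = (1 + 14 + 11 + 14)/4 = 10
E[X] = (4/7)·10/3 + (3/7)·10 = 130/21 ≈ 6.19

6.19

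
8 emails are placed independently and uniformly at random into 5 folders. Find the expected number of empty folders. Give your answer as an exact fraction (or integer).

65536/78125

Let Xⱼ=1 if folder j is empty. P(Xⱼ=1) = ((5-1)/5)^8 = 65536/390625.
By linearity, E[#empty] = 5·65536/390625 = 65536/78125.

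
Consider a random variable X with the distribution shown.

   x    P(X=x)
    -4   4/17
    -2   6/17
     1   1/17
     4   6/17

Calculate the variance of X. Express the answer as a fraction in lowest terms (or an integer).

3136/289

E[X] = (4/17)·(-4) + (6/17)·(-2) + (1/17)·1 + (6/17)·4 = -3/17
E[X²] = (4/17)·16 + (6/17)·4 + (1/17)·1 + (6/17)·16 = 185/17
Var(X) = 185/17 − (-3/17)² = 3136/289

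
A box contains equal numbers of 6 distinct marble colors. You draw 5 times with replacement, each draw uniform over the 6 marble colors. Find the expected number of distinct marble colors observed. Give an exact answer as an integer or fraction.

Let Xⱼ=1 if type j appears at least once. P(Xⱼ=1) = 1 − ((6−1)/6)^5 = 4651/7776.
E[#distinct] = 6·4651/7776 = 4651/1296.

4651/1296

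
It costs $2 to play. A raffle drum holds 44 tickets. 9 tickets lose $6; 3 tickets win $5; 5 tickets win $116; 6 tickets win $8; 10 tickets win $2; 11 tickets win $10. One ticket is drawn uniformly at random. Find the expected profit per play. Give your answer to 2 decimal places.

E[payout] = (9/44)·(-6) + (3/44)·5 + (5/44)·116 + (6/44)·8 + (10/44)·2 + (11/44)·10 = 719/44
Expected profit = 719/44 − 2 = 631/44 ≈ $14.34

$14.34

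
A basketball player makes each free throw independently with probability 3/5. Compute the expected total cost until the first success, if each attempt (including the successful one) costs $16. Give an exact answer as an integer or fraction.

E[#attempts] = 1/p = 5/3; E[cost] = 16·5/3 = 80/3.

80/3 dollars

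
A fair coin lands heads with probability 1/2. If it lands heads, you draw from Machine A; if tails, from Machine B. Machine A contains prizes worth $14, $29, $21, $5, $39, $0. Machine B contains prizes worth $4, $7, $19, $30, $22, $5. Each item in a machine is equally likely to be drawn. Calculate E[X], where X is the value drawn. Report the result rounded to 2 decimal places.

$16.25

E[X | Machine A] = (14 + 29 + 21 + 5 + 39 + 0)/6 = 18
E[X | Machine B] = (4 + 7 + 19 + 30 + 22 + 5)/6 = 29/2
E[X] = (1/2)·18 + (1/2)·29/2 = 65/4 ≈ 16.25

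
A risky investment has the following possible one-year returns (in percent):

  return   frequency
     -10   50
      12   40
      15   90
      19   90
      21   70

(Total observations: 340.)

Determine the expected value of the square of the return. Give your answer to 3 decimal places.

277.559

Total = 340, so P(return=-10) = 50/340, etc.
E[X²] = (5/34)·100 + (2/17)·144 + (9/34)·225 + (9/34)·361 + (7/34)·441
     = 9437/34 ≈ 277.559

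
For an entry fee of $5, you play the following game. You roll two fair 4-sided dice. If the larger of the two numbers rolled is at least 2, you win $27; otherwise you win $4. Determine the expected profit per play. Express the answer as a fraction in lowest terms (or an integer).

329/16 dollars

E[payout] = (1/16)·4 + (15/16)·27 = 409/16
Expected profit = 409/16 − 5 = 329/16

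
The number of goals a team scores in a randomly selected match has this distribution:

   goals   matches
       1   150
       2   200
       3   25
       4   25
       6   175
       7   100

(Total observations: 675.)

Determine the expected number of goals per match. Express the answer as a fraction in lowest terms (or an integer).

11/3

Total = 675, so P(goals=1) = 150/675, etc.
E[X] = (2/9)·1 + (8/27)·2 + (1/27)·3 + (1/27)·4 + (7/27)·6 + (4/27)·7
     = 11/3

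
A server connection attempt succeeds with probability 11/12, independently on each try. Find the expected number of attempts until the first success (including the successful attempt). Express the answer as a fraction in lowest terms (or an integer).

For a geometric distribution, E[trials] = 1/p = 1/(11/12) = 12/11.

12/11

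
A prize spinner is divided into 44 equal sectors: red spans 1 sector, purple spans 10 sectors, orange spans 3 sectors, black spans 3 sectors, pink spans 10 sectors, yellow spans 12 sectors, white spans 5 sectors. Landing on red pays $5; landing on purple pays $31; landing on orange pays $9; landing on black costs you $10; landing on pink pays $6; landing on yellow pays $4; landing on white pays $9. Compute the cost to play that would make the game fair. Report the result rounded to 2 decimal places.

E[payout] = (1/44)·5 + (10/44)·31 + (3/44)·9 + (3/44)·(-10) + (10/44)·6 + (12/44)·4 + (5/44)·9 = 465/44
Fair fee = E[payout] = 465/44 ≈ $10.57

$10.57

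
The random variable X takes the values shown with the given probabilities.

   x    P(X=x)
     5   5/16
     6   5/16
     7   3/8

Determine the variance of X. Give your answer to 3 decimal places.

0.684

E[X] = (5/16)·5 + (5/16)·6 + (3/8)·7 = 97/16
E[X²] = (5/16)·25 + (5/16)·36 + (3/8)·49 = 599/16
Var(X) = 599/16 − (97/16)² = 175/256 ≈ 0.684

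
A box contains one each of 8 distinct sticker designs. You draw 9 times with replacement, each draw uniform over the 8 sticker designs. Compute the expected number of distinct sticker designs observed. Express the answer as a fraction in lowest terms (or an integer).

Let Xⱼ=1 if type j appears at least once. P(Xⱼ=1) = 1 − ((8−1)/8)^9 = 93864121/134217728.
E[#distinct] = 8·93864121/134217728 = 93864121/16777216.

93864121/16777216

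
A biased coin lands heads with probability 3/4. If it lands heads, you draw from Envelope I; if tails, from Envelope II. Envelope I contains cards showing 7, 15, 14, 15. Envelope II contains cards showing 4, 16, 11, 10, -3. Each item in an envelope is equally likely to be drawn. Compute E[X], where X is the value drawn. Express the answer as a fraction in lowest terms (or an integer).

E[X | Envelope I] = (7 + 15 + 14 + 15)/4 = 51/4
E[X | Envelope II] = (4 + 16 + 11 + 10 − 3)/5 = 38/5
E[X] = (3/4)·51/4 + (1/4)·38/5 = 917/80

917/80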